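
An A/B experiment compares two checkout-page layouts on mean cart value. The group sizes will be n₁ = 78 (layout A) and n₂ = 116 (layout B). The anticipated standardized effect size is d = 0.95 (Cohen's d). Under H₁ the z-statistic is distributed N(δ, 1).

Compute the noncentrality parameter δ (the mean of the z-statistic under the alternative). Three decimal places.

The noncentrality parameter scales effect size by the design's sample-size factor: δ = d / √(1/n₁ + 1/n₂) = 0.95 / √(1/78 + 1/116) = 6.4878

δ ≈ 6.488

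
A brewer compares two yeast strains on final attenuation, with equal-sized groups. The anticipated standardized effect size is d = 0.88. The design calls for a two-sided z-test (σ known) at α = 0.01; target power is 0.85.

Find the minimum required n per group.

For power 0.85 need Φ(δ − z_{0.005}) = 0.85, so δ = z_{0.005} + z_{0.15} = 2.576 + 1.036 = 3.612.
(The Φ(−δ − z_{α/2}) term is vanishingly small for δ > 0 and is dropped in the standard sample-size formula.)
δ = d·√(n/2) ⇒ n = 2(δ/d)² = 2 × (3.612 / 0.88)² = 33.70.
Rounding up, n = 34 per group.

n = 34 per group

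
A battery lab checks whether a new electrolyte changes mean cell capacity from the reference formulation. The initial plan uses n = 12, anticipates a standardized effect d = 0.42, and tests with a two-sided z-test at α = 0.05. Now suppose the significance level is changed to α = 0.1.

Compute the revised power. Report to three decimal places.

δ = d·√n = 0.42 × √12 = 1.4549 (unchanged). New critical value: z_{0.05} = 1.645.
Revised power = Φ(δ − 1.645) + Φ(−δ − 1.645) = Φ(-0.190) + Φ(-3.100) = 0.4247 + 0.0010 = 0.4256.

Power ≈ 0.426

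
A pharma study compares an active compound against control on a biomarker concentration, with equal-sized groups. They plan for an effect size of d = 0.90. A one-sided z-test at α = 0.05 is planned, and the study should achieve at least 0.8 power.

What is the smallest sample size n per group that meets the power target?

n = 16 per group

Set Φ(δ − 1.645) = 0.8; then δ − 1.645 = Φ⁻¹(0.8) = 0.842, giving δ = 2.486.
δ = d·√(n/2) ⇒ n = 2(δ/d)² = 2 × (2.486 / 0.90)² = 15.27.
Rounding up, n = 16 per group.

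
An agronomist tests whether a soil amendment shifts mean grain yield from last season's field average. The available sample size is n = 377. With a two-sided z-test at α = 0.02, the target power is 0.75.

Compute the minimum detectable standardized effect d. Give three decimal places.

d ≈ 0.155

Required noncentrality: δ = z_{0.01} + z_{0.25} = 2.326 + 0.674 = 3.001.
(The second rejection-region term Φ(−δ − z_{α/2}) is negligible and dropped.)
δ = d·√n ⇒ d = δ/√n = 3.001/√377 = 0.1546.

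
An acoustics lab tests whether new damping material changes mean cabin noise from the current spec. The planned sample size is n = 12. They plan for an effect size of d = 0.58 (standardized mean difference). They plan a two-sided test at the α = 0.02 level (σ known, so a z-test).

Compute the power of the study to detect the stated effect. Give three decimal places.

Noncentrality parameter: δ = d·√n = 0.58 × √12 = 2.0092
Critical value for a two-sided test at α = 0.02: z_{α/2} = 2.326.
Power = Φ(δ − 2.326) + Φ(−δ − 2.326) = Φ(-0.317) + Φ(-4.336) = 0.3756 + 0.0000 = 0.3756.

Power ≈ 0.376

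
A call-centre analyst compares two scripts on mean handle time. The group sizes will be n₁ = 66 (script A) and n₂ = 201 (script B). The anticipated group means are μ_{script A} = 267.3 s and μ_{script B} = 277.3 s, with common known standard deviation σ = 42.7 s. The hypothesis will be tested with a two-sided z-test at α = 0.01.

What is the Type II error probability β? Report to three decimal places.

β ≈ 0.823

Standardized effect: d = |μ_{script A} − μ_{script B}| / σ = |267.3 − 277.3| / 42.7 = 0.2342
Noncentrality parameter: δ = d / √(1/n₁ + 1/n₂) = 0.2342 / √(1/66 + 1/201) = 1.6508
Two-sided α = 0.01 → critical value z_{0.005} = 2.576.
Power = Φ(δ − 2.576) + Φ(−δ − 2.576) = Φ(-0.925) + Φ(-4.227) = 0.1775 + 0.0000 = 0.1775.
Type II error: β = 1 − power = 1 − 0.1775 = 0.8225.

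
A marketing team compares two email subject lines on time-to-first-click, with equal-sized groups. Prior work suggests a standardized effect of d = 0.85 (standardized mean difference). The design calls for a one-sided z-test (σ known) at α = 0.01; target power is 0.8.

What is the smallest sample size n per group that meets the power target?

n = 28 per group

Set Φ(δ − 2.326) = 0.8; then δ − 2.326 = Φ⁻¹(0.8) = 0.842, giving δ = 3.168.
δ = d·√(n/2) ⇒ n = 2(δ/d)² = 2 × (3.168 / 0.85)² = 27.78.
Round up to the next whole unit.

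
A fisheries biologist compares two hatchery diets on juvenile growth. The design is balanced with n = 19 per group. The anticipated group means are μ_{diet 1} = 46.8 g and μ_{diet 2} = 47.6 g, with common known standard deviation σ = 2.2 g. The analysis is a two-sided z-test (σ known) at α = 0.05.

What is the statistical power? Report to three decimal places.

Power ≈ 0.202

Standardized effect: d = |μ_{diet 1} − μ_{diet 2}| / σ = |46.8 − 47.6| / 2.2 = 0.3636
Noncentrality parameter: λ = d·√(n/2) = 0.3636 × √(19/2) = 1.1208
Two-sided α = 0.05 → critical value z_{0.025} = 1.960.
Power = Φ(λ − 1.960) + Φ(−λ − 1.960) = Φ(-0.839) + Φ(-3.081) = 0.2007 + 0.0010 = 0.2017.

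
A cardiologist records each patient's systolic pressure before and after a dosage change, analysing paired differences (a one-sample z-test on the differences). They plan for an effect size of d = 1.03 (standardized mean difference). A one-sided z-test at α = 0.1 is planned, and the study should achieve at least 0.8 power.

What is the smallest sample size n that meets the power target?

Set Φ(δ − 1.282) = 0.8; then δ − 1.282 = Φ⁻¹(0.8) = 0.842, giving δ = 2.123.
δ = d·√n ⇒ n = (δ/d)² = (2.123 / 1.03)² = 4.25.
Round up to the next whole unit.

n = 5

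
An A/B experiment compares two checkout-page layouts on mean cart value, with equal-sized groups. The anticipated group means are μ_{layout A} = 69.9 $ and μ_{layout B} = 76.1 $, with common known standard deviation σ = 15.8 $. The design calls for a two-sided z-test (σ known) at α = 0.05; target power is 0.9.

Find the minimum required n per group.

Standardized effect: d = |μ_{layout A} − μ_{layout B}| / σ = |69.9 − 76.1| / 15.8 = 0.3924
For power 0.9 need Φ(δ − z_{0.025}) = 0.9, so δ = z_{0.025} + z_{0.10} = 1.960 + 1.282 = 3.242.
(For δ > 0 the lower-tail rejection region contributes negligibly to power, so the one-term inversion is standard.)
δ = d·√(n/2) ⇒ n = 2(δ/d)² = 2 × (3.242 / 0.3924)² = 136.48.
Round up to the next whole unit.

n = 137 per group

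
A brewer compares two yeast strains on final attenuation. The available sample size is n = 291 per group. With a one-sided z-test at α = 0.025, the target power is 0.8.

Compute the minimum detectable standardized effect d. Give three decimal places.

d ≈ 0.232

Required noncentrality: δ = z_{0.025} + z_{0.20} = 1.960 + 0.842 = 2.802.
δ = d·√(n/2) ⇒ d = δ/√(n/2) = 2.802/√(291/2) = 0.2323.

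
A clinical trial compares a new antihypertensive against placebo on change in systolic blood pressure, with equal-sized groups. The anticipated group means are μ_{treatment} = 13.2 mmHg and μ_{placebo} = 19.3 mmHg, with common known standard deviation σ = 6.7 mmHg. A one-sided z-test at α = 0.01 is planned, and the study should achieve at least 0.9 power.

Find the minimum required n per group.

Standardized effect: d = |μ_{treatment} − μ_{placebo}| / σ = |13.2 − 19.3| / 6.7 = 0.9104
Set Φ(δ − 2.326) = 0.9; then δ − 2.326 = Φ⁻¹(0.9) = 1.282, giving δ = 3.608.
δ = d·√(n/2) ⇒ n = 2(δ/d)² = 2 × (3.608 / 0.9104)² = 31.41.
Rounding up, n = 32 per group.

n = 32 per group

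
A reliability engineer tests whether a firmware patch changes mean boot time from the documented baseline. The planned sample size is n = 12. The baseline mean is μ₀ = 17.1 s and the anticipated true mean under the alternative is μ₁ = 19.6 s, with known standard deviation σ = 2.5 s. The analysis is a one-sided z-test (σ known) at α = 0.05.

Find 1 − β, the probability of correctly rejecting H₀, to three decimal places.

Standardized effect: d = |μ₁ − μ₀| / σ = |19.6 − 17.1| / 2.5 = 1.0000
Noncentrality parameter: δ = d·√n = 1.0000 × √12 = 3.4641
One-sided α = 0.05 → critical value z_{0.05} = 1.645.
Power = P(Z > 1.645 − δ) = Φ(1.819) = 0.9656.

Power ≈ 0.966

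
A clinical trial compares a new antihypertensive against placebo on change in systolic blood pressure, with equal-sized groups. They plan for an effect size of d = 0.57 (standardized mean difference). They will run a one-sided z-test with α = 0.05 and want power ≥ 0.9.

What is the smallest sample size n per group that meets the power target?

n = 53 per group

Set Φ(δ − 1.645) = 0.9; then δ − 1.645 = Φ⁻¹(0.9) = 1.282, giving δ = 2.926.
δ = d·√(n/2) ⇒ n = 2(δ/d)² = 2 × (2.926 / 0.57)² = 52.72.
Rounding up, n = 53 per group.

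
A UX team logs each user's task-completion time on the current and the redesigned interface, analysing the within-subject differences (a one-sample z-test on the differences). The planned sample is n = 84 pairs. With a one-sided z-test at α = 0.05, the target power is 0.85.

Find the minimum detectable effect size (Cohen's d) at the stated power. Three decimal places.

Required noncentrality: δ = z_{0.05} + z_{0.15} = 1.645 + 1.036 = 2.681.
δ = d·√n ⇒ d = δ/√n = 2.681/√84 = 0.2926.

d ≈ 0.293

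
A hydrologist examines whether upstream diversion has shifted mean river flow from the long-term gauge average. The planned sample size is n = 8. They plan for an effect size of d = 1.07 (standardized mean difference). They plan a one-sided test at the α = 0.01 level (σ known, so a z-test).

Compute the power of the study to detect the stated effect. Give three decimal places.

Noncentrality parameter: δ = d·√n = 1.07 × √8 = 3.0264
Critical value for a one-sided test at α = 0.01: z_α = 2.326.
Power = P(Z > 2.326 − δ) = Φ(0.700) = 0.7581.

Power ≈ 0.758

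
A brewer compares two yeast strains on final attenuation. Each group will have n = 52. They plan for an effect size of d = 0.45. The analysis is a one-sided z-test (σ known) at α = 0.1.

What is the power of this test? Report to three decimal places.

Noncentrality parameter: δ = d·√(n/2) = 0.45 × √(52/2) = 2.2946
One-sided α = 0.1 → critical value z_{0.1} = 1.282.
Power = Φ(δ − 1.282) = Φ(1.013) = 0.8445.

Power ≈ 0.844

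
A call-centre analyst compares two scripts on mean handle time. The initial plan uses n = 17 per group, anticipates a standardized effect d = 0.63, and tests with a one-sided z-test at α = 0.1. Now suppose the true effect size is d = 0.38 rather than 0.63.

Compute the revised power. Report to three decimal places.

Power ≈ 0.431

With d = 0.38: δ = d·√(n/2) = 0.38 × √(17/2) = 1.1079. Critical value z_{0.1} = 1.282.
Revised power = P(Z > 1.282 − δ) = Φ(-0.174) = 0.4311.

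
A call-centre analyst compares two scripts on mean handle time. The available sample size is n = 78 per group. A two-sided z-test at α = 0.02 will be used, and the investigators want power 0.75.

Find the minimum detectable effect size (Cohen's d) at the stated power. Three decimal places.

Required noncentrality: δ = z_{0.01} + z_{0.25} = 2.326 + 0.674 = 3.001.
(Lower-tail contribution to power is negligible for δ > 0.)
δ = d·√(n/2) ⇒ d = δ/√(n/2) = 3.001/√(78/2) = 0.4805.

d ≈ 0.481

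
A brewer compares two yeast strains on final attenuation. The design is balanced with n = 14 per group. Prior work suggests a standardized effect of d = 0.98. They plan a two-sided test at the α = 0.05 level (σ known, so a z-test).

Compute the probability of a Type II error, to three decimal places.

β ≈ 0.263

Noncentrality parameter: δ = d·√(n/2) = 0.98 × √(14/2) = 2.5928
Two-sided α = 0.05 → critical value z_{0.025} = 1.960.
Power = Φ(δ − 1.960) + Φ(−δ − 1.960) = Φ(0.633) + Φ(-4.553) = 0.7366 + 0.0000 = 0.7366.
Type II error: β = 1 − power = 1 − 0.7366 = 0.2634.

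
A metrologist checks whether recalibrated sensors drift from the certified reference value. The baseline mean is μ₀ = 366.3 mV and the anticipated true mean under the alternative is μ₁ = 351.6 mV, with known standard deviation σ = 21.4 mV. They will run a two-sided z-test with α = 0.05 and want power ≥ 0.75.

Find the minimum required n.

n = 15

Standardized effect: d = |μ₁ − μ₀| / σ = |351.6 − 366.3| / 21.4 = 0.6869
For power 0.75 need Φ(δ − z_{0.025}) = 0.75, so δ = z_{0.025} + z_{0.25} = 1.960 + 0.674 = 2.634.
(Ignoring the negligible lower-tail rejection probability gives the usual closed-form inversion.)
δ = d·√n ⇒ n = (δ/d)² = (2.634 / 0.6869)² = 14.71.
Round up to the next whole unit.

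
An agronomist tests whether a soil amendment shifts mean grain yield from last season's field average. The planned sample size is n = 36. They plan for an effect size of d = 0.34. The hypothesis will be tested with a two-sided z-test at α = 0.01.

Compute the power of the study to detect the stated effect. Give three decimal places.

Noncentrality parameter: δ = d·√n = 0.34 × √36 = 2.0400
Two-sided α = 0.01 → critical value z_{0.005} = 2.576.
Power = Φ(δ − 2.576) + Φ(−δ − 2.576) = Φ(-0.536) + Φ(-4.616) = 0.2960 + 0.0000 = 0.2960.

Power ≈ 0.296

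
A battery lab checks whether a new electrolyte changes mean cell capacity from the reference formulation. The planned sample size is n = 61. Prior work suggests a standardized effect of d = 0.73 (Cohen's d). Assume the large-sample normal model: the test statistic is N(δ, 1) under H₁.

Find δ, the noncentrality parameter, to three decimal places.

δ ≈ 5.701

The noncentrality parameter scales effect size by the design's sample-size factor: δ = d·√n = 0.73 × √61 = 5.7015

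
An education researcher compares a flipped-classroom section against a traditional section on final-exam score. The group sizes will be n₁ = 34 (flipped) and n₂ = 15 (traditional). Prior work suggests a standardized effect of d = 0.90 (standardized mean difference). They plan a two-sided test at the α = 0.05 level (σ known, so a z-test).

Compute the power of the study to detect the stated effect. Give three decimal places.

Power ≈ 0.827

Noncentrality parameter: δ = d / √(1/n₁ + 1/n₂) = 0.90 / √(1/34 + 1/15) = 2.9036
Two-sided α = 0.05 → critical value z_{0.025} = 1.960.
Power = Φ(δ − 1.960) + Φ(−δ − 1.960) = Φ(0.944) + Φ(-4.864) = 0.8273 + 0.0000 = 0.8273.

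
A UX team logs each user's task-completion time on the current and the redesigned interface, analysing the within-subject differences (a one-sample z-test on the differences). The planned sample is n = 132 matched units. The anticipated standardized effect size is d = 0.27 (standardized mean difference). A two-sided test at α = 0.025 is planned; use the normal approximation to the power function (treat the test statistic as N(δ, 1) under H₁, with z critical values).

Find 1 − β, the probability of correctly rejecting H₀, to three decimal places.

Noncentrality parameter: δ = d·√n = 0.27 × √132 = 3.1021
Critical value for a two-sided test at α = 0.025: z_{α/2} = 2.241.
Power = Φ(δ − 2.241) + Φ(−δ − 2.241) = Φ(0.861) + Φ(-5.343) = 0.8053 + 0.0000 = 0.8053.

Power ≈ 0.805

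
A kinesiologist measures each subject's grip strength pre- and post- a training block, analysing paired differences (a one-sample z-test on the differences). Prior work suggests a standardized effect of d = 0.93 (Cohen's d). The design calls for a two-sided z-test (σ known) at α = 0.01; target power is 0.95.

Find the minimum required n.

Set Φ(δ − 2.576) = 0.95; then δ − 2.576 = Φ⁻¹(0.95) = 1.645, giving δ = 4.221.
(Ignoring the negligible lower-tail rejection probability gives the usual closed-form inversion.)
δ = d·√n ⇒ n = (δ/d)² = (4.221 / 0.93)² = 20.60.
Rounding up, n = 21.

n = 21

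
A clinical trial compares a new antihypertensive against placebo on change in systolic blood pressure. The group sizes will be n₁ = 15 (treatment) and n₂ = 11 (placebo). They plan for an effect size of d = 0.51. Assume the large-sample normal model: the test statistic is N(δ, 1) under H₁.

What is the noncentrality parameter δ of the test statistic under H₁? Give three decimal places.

δ ≈ 1.285

The noncentrality parameter scales effect size by the design's sample-size factor: δ = d / √(1/n₁ + 1/n₂) = 0.51 / √(1/15 + 1/11) = 1.2848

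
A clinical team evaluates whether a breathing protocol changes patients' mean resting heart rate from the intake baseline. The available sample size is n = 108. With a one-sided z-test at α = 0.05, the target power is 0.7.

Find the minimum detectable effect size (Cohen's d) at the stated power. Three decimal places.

Required noncentrality: δ = z_{0.05} + z_{0.30} = 1.645 + 0.524 = 2.169.
δ = d·√n ⇒ d = δ/√n = 2.169/√108 = 0.2087.

d ≈ 0.209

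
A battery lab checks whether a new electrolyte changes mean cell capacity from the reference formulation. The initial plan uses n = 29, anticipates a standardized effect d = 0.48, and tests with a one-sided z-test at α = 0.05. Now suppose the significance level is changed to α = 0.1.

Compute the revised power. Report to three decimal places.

Power ≈ 0.904

δ = d·√n = 0.48 × √29 = 2.5849 (unchanged). New critical value: z_{0.1} = 1.282.
Revised power = P(Z > 1.282 − δ) = Φ(1.303) = 0.9038.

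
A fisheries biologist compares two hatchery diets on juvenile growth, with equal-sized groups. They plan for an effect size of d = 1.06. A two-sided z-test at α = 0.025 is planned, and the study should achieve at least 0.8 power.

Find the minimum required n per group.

n = 17 per group

For power 0.8 need Φ(δ − z_{0.0125}) = 0.8, so δ = z_{0.0125} + z_{0.20} = 2.241 + 0.842 = 3.083.
(For δ > 0 the lower-tail rejection region contributes negligibly to power, so the one-term inversion is standard.)
δ = d·√(n/2) ⇒ n = 2(δ/d)² = 2 × (3.083 / 1.06)² = 16.92.
Round up to the next whole unit.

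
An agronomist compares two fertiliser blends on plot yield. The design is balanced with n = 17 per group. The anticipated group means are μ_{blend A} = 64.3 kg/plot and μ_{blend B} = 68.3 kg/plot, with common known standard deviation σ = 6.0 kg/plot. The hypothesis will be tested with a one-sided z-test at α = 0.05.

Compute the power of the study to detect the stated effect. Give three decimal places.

Power ≈ 0.617

Standardized effect: d = |μ_{blend A} − μ_{blend B}| / σ = |64.3 − 68.3| / 6.0 = 0.6667
Noncentrality parameter: δ = d·√(n/2) = 0.6667 × √(17/2) = 1.9437
Critical value for a one-sided test at α = 0.05: z_α = 1.645.
Power = P(Z > 1.645 − δ) = Φ(0.299) = 0.6175.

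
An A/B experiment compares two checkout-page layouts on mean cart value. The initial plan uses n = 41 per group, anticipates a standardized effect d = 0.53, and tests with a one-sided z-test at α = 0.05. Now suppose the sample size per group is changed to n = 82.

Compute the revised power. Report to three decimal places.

Power ≈ 0.960

With n = 82 per group: δ = d·√(n/2) = 0.53 × √(82/2) = 3.3937. Critical value z_{0.05} = 1.645.
Revised power = Φ(δ − 1.645) = Φ(1.749) = 0.9598.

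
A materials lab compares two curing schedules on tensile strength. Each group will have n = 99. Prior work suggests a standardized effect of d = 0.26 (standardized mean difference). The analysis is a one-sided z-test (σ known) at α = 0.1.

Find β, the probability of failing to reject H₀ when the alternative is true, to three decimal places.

Noncentrality parameter: δ = d·√(n/2) = 0.26 × √(99/2) = 1.8293
One-sided α = 0.1 → critical value z_{0.1} = 1.282.
Power = Φ(δ − 1.282) = Φ(0.548) = 0.7081.
Type II error: β = 1 − power = 1 − 0.7081 = 0.2919.

β ≈ 0.292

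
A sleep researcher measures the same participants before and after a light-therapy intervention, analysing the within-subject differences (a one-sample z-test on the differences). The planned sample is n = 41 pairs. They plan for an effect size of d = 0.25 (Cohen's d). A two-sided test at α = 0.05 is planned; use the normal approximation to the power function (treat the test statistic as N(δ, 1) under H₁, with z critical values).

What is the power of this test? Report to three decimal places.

Power ≈ 0.360

Noncentrality parameter: δ = d·√n = 0.25 × √41 = 1.6008
Critical value for a two-sided test at α = 0.05: z_{α/2} = 1.960.
Power = Φ(δ − 1.960) + Φ(−δ − 1.960) = Φ(-0.359) + Φ(-3.561) = 0.3597 + 0.0002 = 0.3599.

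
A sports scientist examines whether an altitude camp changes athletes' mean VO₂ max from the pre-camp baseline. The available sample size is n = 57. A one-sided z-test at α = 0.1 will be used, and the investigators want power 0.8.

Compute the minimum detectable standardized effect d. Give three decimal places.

d ≈ 0.281

Required noncentrality: δ = z_{0.1} + z_{0.20} = 1.282 + 0.842 = 2.123.
δ = d·√n ⇒ d = δ/√n = 2.123/√57 = 0.2812.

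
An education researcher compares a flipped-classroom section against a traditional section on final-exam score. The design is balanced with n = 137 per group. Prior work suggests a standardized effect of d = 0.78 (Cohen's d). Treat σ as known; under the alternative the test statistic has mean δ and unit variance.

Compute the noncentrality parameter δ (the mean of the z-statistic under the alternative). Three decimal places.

δ ≈ 6.456

δ = d·√(n/2) = 0.78 × √(137/2) = 6.4556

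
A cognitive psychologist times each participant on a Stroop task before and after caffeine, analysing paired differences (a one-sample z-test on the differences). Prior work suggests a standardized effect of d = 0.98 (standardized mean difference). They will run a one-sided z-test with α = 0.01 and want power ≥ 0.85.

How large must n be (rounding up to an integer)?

For power 0.85 need Φ(δ − z_{0.01}) = 0.85, so δ = z_{0.01} + z_{0.15} = 2.326 + 1.036 = 3.363.
δ = d·√n ⇒ n = (δ/d)² = (3.363 / 0.98)² = 11.77.
Round up to the next whole unit.

n = 12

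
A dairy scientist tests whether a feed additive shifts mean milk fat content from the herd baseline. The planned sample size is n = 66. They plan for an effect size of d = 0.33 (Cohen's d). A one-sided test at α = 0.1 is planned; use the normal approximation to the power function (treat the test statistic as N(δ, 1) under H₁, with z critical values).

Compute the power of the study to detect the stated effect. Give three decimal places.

Power ≈ 0.919

Noncentrality parameter: δ = d·√n = 0.33 × √66 = 2.6809
Critical value for a one-sided test at α = 0.1: z_α = 1.282.
Power = Φ(δ − 1.282) = Φ(1.399) = 0.9192.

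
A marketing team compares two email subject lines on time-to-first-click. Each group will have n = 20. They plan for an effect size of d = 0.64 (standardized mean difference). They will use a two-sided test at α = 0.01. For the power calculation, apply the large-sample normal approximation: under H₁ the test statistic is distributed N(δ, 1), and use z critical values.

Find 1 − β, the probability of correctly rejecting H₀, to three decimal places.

Power ≈ 0.290

Noncentrality parameter: λ = d·√(n/2) = 0.64 × √(20/2) = 2.0239
Two-sided α = 0.01 → critical value z_{0.005} = 2.576.
Power = Φ(λ − 2.576) + Φ(−λ − 2.576) = Φ(-0.552) + Φ(-4.600) = 0.2905 + 0.0000 = 0.2905.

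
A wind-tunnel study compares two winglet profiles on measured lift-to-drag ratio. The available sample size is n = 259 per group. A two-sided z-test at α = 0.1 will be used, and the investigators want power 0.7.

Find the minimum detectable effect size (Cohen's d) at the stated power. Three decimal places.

Need Φ(δ − 1.645) = 0.7, so δ = 1.645 + 0.524 = 2.169.
(The second rejection-region term Φ(−δ − z_{α/2}) is negligible and dropped.)
δ = d·√(n/2) ⇒ d = δ/√(n/2) = 2.169/√(259/2) = 0.1906.

d ≈ 0.191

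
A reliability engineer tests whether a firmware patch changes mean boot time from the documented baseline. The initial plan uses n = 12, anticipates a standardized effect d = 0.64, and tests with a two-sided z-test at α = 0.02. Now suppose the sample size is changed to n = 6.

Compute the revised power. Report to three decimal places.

With n = 6: δ = d·√n = 0.64 × √6 = 1.5677. Critical value z_{0.01} = 2.326.
Revised power = Φ(δ − 2.326) + Φ(−δ − 2.326) = Φ(-0.759) + Φ(-3.894) = 0.2240 + 0.0000 = 0.2241.

Power ≈ 0.224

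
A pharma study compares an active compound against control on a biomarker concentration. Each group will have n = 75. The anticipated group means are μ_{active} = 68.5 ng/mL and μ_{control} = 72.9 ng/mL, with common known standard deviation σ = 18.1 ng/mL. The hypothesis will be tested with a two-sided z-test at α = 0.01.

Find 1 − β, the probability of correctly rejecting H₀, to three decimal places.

Power ≈ 0.139

Standardized effect: d = |μ_{active} − μ_{control}| / σ = |68.5 − 72.9| / 18.1 = 0.2431
Noncentrality parameter: δ = d·√(n/2) = 0.2431 × √(75/2) = 1.4886
Critical value for a two-sided test at α = 0.01: z_{α/2} = 2.576.
Power = Φ(δ − 2.576) + Φ(−δ − 2.576) = Φ(-1.087) + Φ(-4.064) = 0.1385 + 0.0000 = 0.1385.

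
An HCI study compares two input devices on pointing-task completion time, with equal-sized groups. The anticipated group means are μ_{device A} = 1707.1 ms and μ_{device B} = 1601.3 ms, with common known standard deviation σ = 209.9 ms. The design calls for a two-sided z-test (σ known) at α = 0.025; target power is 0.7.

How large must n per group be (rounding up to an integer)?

Standardized effect: d = |μ_{device A} − μ_{device B}| / σ = |1707.1 − 1601.3| / 209.9 = 0.5040
Set Φ(δ − 2.241) = 0.7; then δ − 2.241 = Φ⁻¹(0.7) = 0.524, giving δ = 2.766.
(The Φ(−δ − z_{α/2}) term is vanishingly small for δ > 0 and is dropped in the standard sample-size formula.)
δ = d·√(n/2) ⇒ n = 2(δ/d)² = 2 × (2.766 / 0.5040)² = 60.22.
Rounding up, n = 61 per group.

n = 61 per group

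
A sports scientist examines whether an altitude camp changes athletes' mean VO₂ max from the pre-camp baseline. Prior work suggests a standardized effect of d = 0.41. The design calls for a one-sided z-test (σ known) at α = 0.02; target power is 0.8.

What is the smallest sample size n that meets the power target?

n = 50

For power 0.8 need Φ(δ − z_{0.02}) = 0.8, so δ = z_{0.02} + z_{0.20} = 2.054 + 0.842 = 2.895.
δ = d·√n ⇒ n = (δ/d)² = (2.895 / 0.41)² = 49.87.
Round up to the next whole unit.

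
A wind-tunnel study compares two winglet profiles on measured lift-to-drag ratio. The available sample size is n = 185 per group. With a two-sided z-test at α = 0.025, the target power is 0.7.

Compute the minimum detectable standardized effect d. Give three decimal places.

Required noncentrality: δ = z_{0.0125} + z_{0.30} = 2.241 + 0.524 = 2.766.
(Lower-tail contribution to power is negligible for δ > 0.)
δ = d·√(n/2) ⇒ d = δ/√(n/2) = 2.766/√(185/2) = 0.2876.

d ≈ 0.288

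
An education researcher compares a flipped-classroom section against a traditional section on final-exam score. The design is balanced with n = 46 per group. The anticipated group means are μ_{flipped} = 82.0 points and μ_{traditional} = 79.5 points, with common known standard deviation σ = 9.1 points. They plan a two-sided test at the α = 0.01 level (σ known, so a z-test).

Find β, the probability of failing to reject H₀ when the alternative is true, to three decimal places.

β ≈ 0.896

Standardized effect: d = |μ_{flipped} − μ_{traditional}| / σ = |82.0 − 79.5| / 9.1 = 0.2747
Noncentrality parameter: δ = d·√(n/2) = 0.2747 × √(46/2) = 1.3175
Critical value for a two-sided test at α = 0.01: z_{α/2} = 2.576.
Power = Φ(δ − 2.576) + Φ(−δ − 2.576) = Φ(-1.258) + Φ(-3.893) = 0.1041 + 0.0000 = 0.1042.
Type II error: β = 1 − power = 1 − 0.1042 = 0.8958.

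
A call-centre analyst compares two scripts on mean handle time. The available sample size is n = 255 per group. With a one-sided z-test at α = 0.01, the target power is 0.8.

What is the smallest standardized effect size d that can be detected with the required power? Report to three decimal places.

Need Φ(δ − 2.326) = 0.8, so δ = 2.326 + 0.842 = 3.168.
δ = d·√(n/2) ⇒ d = δ/√(n/2) = 3.168/√(255/2) = 0.2806.

d ≈ 0.281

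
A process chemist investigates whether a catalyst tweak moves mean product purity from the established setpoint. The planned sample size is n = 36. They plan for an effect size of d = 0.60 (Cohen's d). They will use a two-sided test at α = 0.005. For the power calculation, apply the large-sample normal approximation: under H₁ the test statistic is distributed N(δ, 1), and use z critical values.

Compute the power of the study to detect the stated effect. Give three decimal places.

Noncentrality parameter: δ = d·√n = 0.60 × √36 = 3.6000
Two-sided α = 0.005 → critical value z_{0.0025} = 2.807.
Power = Φ(δ − 2.807) + Φ(−δ − 2.807) = Φ(0.793) + Φ(-6.407) = 0.7861 + 0.0000 = 0.7861.

Power ≈ 0.786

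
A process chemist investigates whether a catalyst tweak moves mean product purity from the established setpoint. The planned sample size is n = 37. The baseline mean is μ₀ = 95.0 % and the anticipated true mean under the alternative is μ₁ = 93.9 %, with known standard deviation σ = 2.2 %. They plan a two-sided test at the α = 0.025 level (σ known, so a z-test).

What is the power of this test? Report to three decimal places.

Standardized effect: d = |μ₁ − μ₀| / σ = |93.9 − 95.0| / 2.2 = 0.5000
Noncentrality parameter: δ = d·√n = 0.5000 × √37 = 3.0414
Critical value for a two-sided test at α = 0.025: z_{α/2} = 2.241.
Power = Φ(δ − 2.241) + Φ(−δ − 2.241) = Φ(0.800) + Φ(-5.283) = 0.7881 + 0.0000 = 0.7881.

Power ≈ 0.788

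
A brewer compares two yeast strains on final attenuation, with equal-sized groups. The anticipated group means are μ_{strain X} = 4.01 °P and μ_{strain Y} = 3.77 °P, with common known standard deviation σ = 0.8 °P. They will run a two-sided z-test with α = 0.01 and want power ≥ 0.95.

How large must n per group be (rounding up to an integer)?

n = 396 per group

Standardized effect: d = |μ_{strain X} − μ_{strain Y}| / σ = |4.01 − 3.77| / 0.8 = 0.3000
Set Φ(δ − 2.576) = 0.95; then δ − 2.576 = Φ⁻¹(0.95) = 1.645, giving δ = 4.221.
(The Φ(−δ − z_{α/2}) term is vanishingly small for δ > 0 and is dropped in the standard sample-size formula.)
δ = d·√(n/2) ⇒ n = 2(δ/d)² = 2 × (4.221 / 0.3000)² = 395.87.
Rounding up, n = 396 per group.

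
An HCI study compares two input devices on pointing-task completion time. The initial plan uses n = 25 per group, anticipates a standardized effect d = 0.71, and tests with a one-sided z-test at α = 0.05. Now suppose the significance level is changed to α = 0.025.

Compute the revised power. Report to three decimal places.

Power ≈ 0.709

δ = d·√(n/2) = 0.71 × √(25/2) = 2.5102 (unchanged). New critical value: z_{0.025} = 1.960.
Revised power = P(Z > 1.960 − δ) = Φ(0.550) = 0.7089.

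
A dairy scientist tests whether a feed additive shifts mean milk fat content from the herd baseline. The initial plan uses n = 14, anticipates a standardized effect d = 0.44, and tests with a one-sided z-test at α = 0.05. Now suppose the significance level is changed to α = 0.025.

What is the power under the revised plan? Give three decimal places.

Power ≈ 0.377

δ = d·√n = 0.44 × √14 = 1.6463 (unchanged). New critical value: z_{0.025} = 1.960.
Revised power = Φ(δ − 1.960) = Φ(-0.314) = 0.3769.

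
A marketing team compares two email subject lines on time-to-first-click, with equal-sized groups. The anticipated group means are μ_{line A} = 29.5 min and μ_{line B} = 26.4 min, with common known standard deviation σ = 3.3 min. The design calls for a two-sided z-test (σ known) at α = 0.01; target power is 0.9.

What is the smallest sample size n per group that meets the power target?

Standardized effect: d = |μ_{line A} − μ_{line B}| / σ = |29.5 − 26.4| / 3.3 = 0.9394
Set Φ(δ − 2.576) = 0.9; then δ − 2.576 = Φ⁻¹(0.9) = 1.282, giving δ = 3.857.
(The Φ(−δ − z_{α/2}) term is vanishingly small for δ > 0 and is dropped in the standard sample-size formula.)
δ = d·√(n/2) ⇒ n = 2(δ/d)² = 2 × (3.857 / 0.9394)² = 33.72.
Rounding up, n = 34 per group.

n = 34 per group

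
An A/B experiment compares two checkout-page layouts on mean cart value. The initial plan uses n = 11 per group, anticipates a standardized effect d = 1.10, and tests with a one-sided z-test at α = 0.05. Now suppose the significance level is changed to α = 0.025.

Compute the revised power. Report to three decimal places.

Power ≈ 0.732

δ = d·√(n/2) = 1.10 × √(11/2) = 2.5797 (unchanged). New critical value: z_{0.025} = 1.960.
Revised power = P(Z > 1.960 − δ) = Φ(0.620) = 0.7323.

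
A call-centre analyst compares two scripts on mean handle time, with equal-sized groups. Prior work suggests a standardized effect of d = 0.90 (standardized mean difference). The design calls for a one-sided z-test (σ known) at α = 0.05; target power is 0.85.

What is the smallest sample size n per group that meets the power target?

n = 18 per group

For power 0.85 need Φ(δ − z_{0.05}) = 0.85, so δ = z_{0.05} + z_{0.15} = 1.645 + 1.036 = 2.681.
δ = d·√(n/2) ⇒ n = 2(δ/d)² = 2 × (2.681 / 0.90)² = 17.75.
Rounding up, n = 18 per group.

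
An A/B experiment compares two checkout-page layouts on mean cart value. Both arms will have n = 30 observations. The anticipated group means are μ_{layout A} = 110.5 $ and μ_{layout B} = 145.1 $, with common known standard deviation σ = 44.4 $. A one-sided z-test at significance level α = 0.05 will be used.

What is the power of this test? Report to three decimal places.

Standardized effect: d = |μ_{layout A} − μ_{layout B}| / σ = |110.5 − 145.1| / 44.4 = 0.7793
Noncentrality parameter: δ = d·√(n/2) = 0.7793 × √(30/2) = 3.0181
Critical value for a one-sided test at α = 0.05: z_α = 1.645.
Power = Φ(δ − 1.645) = Φ(1.373) = 0.9152.

Power ≈ 0.915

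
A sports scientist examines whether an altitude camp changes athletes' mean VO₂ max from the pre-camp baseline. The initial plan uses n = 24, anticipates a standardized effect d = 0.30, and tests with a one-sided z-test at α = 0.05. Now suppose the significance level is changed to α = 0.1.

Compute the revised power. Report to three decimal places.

Power ≈ 0.575

δ = d·√n = 0.30 × √24 = 1.4697 (unchanged). New critical value: z_{0.1} = 1.282.
Revised power = Φ(δ − 1.282) = Φ(0.188) = 0.5746.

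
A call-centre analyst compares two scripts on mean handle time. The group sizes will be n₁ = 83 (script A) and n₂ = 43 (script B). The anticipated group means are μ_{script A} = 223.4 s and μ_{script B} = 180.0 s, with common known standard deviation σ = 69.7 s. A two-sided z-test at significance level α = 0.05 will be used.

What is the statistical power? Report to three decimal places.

Power ≈ 0.912

Standardized effect: d = |μ_{script A} − μ_{script B}| / σ = |223.4 − 180.0| / 69.7 = 0.6227
Noncentrality parameter: δ = d / √(1/n₁ + 1/n₂) = 0.6227 / √(1/83 + 1/43) = 3.3139
Critical value for a two-sided test at α = 0.05: z_{α/2} = 1.960.
Power = Φ(δ − 1.960) + Φ(−δ − 1.960) = Φ(1.354) + Φ(-5.274) = 0.9121 + 0.0000 = 0.9121.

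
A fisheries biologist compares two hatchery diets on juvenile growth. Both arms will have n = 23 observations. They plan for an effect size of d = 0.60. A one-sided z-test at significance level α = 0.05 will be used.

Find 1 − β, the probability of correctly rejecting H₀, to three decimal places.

Noncentrality parameter: δ = d·√(n/2) = 0.60 × √(23/2) = 2.0347
One-sided α = 0.05 → critical value z_{0.05} = 1.645.
Power = Φ(δ − 1.645) = Φ(0.390) = 0.6517.

Power ≈ 0.652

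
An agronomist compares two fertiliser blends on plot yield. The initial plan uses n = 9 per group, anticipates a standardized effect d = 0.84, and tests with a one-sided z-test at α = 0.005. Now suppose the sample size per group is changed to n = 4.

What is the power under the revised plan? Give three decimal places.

With n = 4 per group: δ = d·√(n/2) = 0.84 × √(4/2) = 1.1879. Critical value z_{0.005} = 2.576.
Revised power = P(Z > 2.576 − δ) = Φ(-1.388) = 0.0826.

Power ≈ 0.083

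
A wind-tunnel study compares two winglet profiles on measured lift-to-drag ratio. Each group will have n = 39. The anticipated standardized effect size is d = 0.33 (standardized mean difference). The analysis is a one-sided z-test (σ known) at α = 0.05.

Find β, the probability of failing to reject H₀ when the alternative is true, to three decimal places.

Noncentrality parameter: λ = d·√(n/2) = 0.33 × √(39/2) = 1.4572
One-sided α = 0.05 → critical value z_{0.05} = 1.645.
Power = Φ(λ − 1.645) = Φ(-0.188) = 0.4256.
Type II error: β = 1 − power = 1 − 0.4256 = 0.5744.

β ≈ 0.574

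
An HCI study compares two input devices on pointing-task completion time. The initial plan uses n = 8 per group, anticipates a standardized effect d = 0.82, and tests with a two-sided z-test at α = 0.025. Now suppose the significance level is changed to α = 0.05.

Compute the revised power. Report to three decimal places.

δ = d·√(n/2) = 0.82 × √(8/2) = 1.6400 (unchanged). New critical value: z_{0.025} = 1.960.
Revised power = Φ(δ − 1.960) + Φ(−δ − 1.960) = Φ(-0.320) + Φ(-3.600) = 0.3745 + 0.0002 = 0.3747.

Power ≈ 0.375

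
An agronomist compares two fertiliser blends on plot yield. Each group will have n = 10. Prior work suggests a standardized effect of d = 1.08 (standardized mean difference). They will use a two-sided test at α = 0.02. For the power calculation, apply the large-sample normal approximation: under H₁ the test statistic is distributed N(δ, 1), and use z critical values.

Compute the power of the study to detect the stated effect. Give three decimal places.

Power ≈ 0.535

Noncentrality parameter: δ = d·√(n/2) = 1.08 × √(10/2) = 2.4150
Two-sided α = 0.02 → critical value z_{0.01} = 2.326.
Power = Φ(δ − 2.326) + Φ(−δ − 2.326) = Φ(0.089) + Φ(-4.741) = 0.5353 + 0.0000 = 0.5353.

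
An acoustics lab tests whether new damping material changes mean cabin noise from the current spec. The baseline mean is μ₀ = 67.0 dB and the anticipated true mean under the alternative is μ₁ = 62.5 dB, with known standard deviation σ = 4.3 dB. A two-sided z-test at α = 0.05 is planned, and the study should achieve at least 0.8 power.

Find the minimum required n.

Standardized effect: d = |μ₁ − μ₀| / σ = |62.5 − 67.0| / 4.3 = 1.0465
For power 0.8 need Φ(δ − z_{0.025}) = 0.8, so δ = z_{0.025} + z_{0.20} = 1.960 + 0.842 = 2.802.
(For δ > 0 the lower-tail rejection region contributes negligibly to power, so the one-term inversion is standard.)
δ = d·√n ⇒ n = (δ/d)² = (2.802 / 1.0465)² = 7.17.
Rounding up, n = 8.

n = 8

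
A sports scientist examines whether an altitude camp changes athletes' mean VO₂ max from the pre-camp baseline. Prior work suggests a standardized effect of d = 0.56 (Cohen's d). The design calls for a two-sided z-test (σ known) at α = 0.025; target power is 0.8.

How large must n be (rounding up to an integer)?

n = 31

For power 0.8 need Φ(δ − z_{0.0125}) = 0.8, so δ = z_{0.0125} + z_{0.20} = 2.241 + 0.842 = 3.083.
(For δ > 0 the lower-tail rejection region contributes negligibly to power, so the one-term inversion is standard.)
δ = d·√n ⇒ n = (δ/d)² = (3.083 / 0.56)² = 30.31.
Round up to the next whole unit.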